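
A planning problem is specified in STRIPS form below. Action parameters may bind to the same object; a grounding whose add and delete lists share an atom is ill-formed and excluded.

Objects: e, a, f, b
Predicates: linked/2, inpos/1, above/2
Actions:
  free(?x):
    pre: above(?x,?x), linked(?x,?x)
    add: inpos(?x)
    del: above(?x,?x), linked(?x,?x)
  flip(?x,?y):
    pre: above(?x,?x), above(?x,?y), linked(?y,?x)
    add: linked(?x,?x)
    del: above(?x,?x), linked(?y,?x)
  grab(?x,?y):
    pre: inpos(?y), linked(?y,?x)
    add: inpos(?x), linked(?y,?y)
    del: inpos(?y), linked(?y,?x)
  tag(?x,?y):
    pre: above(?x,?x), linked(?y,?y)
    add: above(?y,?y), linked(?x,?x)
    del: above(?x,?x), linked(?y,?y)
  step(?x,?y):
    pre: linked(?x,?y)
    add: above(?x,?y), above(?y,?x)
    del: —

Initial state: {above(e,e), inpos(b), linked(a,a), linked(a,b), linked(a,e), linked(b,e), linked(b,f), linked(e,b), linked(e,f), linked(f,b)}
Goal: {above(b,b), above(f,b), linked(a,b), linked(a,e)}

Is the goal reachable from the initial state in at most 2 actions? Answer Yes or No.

No

1. grab(e,b)  →  {above(e,e), inpos(e), linked(a,a), linked(a,b), linked(a,e), linked(b,b), linked(b,f), linked(e,b), linked(e,f), linked(f,b)}
2. tag(e,b)  →  {above(b,b), inpos(e), linked(a,a), linked(a,b), linked(a,e), linked(b,f), linked(e,b), linked(e,e), linked(e,f), linked(f,b)}
3. step(f,b)  →  {above(b,b), above(b,f), above(f,b), inpos(e), linked(a,a), linked(a,b), linked(a,e), linked(b,f), linked(e,b), linked(e,e), linked(e,f), linked(f,b)}
optimal plan length = 3; 3 > 2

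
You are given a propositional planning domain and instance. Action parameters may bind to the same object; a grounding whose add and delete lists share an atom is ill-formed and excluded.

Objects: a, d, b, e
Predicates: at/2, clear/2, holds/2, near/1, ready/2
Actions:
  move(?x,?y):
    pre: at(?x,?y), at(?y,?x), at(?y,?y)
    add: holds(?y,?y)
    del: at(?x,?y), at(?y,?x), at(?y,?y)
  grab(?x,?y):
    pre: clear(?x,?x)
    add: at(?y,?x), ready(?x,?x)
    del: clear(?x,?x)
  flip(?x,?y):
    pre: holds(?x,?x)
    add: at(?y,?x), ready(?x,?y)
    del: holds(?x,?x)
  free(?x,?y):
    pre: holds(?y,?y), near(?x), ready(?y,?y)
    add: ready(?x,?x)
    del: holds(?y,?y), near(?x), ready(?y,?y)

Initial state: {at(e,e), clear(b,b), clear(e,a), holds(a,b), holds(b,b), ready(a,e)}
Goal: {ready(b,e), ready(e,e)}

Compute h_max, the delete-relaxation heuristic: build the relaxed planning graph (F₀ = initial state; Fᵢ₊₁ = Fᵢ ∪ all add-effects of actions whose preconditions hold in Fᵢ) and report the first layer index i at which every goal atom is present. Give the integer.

F0 = init (6 atoms)
F1 = F0 ∪ {at(a,b), at(b,b), at(d,b), at(e,b), holds(e,e), ready(b,a), ready(b,b), ready(b,d), ready(b,e)}  (15 atoms)
F2 = F1 ∪ {at(a,e), at(b,e), at(d,e), ready(e,a), ready(e,b), ready(e,d), ready(e,e)}  (22 atoms)
goal ⊆ F2  ⇒  h_max = 2

2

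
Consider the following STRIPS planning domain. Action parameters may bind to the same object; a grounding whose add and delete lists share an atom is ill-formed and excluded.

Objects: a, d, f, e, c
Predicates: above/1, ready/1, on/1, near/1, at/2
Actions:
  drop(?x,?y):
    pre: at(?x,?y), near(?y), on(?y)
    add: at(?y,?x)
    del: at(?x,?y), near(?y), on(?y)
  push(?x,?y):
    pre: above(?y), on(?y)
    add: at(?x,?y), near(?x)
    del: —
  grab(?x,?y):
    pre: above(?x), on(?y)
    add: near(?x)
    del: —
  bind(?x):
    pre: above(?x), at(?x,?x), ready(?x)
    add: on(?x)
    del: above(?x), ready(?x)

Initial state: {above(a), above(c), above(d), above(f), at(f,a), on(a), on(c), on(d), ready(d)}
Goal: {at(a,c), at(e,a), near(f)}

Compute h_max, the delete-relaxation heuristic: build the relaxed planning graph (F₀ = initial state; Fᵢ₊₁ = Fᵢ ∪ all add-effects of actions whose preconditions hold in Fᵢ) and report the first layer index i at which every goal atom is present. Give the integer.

F0 = init (9 atoms)
F1 = F0 ∪ {at(a,a), at(a,c), at(a,d), at(c,a), at(c,c), at(c,d), at(d,a), at(d,c), at(d,d), at(e,a), at(e,c), at(e,d), at(f,c), at(f,d), near(a), near(c), near(d), near(e), near(f)}  (28 atoms)
goal ⊆ F1  ⇒  h_max = 1

1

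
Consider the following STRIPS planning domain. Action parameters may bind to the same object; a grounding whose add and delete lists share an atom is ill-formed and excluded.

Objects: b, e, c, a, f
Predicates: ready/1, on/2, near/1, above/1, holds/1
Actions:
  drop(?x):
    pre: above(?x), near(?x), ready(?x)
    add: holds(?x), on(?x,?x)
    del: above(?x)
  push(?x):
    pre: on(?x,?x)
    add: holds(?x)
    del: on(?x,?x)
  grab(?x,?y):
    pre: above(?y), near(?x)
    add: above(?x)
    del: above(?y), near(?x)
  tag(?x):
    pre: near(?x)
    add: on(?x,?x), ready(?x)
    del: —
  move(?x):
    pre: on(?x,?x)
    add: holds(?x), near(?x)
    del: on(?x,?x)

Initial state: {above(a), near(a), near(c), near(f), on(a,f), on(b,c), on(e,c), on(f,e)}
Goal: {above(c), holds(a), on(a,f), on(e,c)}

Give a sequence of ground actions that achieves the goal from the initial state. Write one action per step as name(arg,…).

1. grab(c,a)  →  {above(c), near(a), near(f), on(a,f), on(b,c), on(e,c), on(f,e)}
2. tag(a)  →  {above(c), near(a), near(f), on(a,a), on(a,f), on(b,c), on(e,c), on(f,e), ready(a)}
3. push(a)  →  {above(c), holds(a), near(a), near(f), on(a,f), on(b,c), on(e,c), on(f,e), ready(a)}

grab(c,a); tag(a); push(a)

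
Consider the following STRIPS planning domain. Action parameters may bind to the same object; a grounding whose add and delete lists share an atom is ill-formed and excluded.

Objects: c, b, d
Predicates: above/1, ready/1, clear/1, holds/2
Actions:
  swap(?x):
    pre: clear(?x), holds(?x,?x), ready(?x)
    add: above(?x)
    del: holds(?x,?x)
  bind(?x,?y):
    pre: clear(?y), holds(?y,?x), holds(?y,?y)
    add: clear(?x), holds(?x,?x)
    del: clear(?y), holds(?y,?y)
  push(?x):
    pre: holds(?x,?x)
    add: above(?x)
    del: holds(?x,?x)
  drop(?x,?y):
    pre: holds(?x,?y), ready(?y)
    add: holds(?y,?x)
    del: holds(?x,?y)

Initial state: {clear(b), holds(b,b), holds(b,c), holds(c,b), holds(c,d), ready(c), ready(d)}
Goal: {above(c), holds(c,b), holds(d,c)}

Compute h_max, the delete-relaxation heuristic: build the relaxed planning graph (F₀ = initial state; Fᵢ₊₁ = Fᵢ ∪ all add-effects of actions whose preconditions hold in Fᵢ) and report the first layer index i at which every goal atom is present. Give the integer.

F0 = init (7 atoms)
F1 = F0 ∪ {above(b), clear(c), holds(c,c), holds(d,c)}  (11 atoms)
F2 = F1 ∪ {above(c), clear(d), holds(d,d)}  (14 atoms)
goal ⊆ F2  ⇒  h_max = 2

2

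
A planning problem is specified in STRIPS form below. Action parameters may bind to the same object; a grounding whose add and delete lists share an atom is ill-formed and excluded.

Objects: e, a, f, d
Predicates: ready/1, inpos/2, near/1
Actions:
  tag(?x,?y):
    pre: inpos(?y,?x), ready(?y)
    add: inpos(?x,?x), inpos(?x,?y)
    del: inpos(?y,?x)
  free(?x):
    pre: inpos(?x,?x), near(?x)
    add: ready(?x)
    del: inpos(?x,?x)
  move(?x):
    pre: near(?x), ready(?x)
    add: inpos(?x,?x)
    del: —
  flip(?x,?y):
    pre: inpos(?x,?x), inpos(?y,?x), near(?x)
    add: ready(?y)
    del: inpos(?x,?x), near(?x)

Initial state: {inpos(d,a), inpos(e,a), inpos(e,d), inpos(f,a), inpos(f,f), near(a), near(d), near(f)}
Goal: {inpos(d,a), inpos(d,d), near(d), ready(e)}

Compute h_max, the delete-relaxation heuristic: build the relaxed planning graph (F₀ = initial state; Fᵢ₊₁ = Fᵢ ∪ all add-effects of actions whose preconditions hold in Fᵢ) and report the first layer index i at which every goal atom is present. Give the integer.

F0 = init (8 atoms)
F1 = F0 ∪ {ready(f)}  (9 atoms)
F2 = F1 ∪ {inpos(a,a), inpos(a,f)}  (11 atoms)
F3 = F2 ∪ {ready(a), ready(d), ready(e)}  (14 atoms)
F4 = F3 ∪ {inpos(a,d), inpos(a,e), inpos(d,d), inpos(d,e)}  (18 atoms)
goal ⊆ F4  ⇒  h_max = 4

4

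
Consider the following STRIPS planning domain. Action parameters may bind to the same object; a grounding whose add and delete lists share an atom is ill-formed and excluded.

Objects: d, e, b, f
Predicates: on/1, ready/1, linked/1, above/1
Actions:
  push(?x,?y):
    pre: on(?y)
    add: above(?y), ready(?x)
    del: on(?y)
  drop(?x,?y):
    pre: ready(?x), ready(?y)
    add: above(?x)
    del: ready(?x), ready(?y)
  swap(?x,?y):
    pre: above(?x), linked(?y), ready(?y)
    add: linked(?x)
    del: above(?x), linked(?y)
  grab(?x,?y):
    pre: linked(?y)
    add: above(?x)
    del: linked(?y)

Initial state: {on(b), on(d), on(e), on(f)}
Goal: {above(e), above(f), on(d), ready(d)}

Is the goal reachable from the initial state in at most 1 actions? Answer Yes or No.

1. push(d,e)  →  {above(e), on(b), on(d), on(f), ready(d)}
2. push(d,f)  →  {above(e), above(f), on(b), on(d), ready(d)}
optimal plan length = 2; 2 > 1

No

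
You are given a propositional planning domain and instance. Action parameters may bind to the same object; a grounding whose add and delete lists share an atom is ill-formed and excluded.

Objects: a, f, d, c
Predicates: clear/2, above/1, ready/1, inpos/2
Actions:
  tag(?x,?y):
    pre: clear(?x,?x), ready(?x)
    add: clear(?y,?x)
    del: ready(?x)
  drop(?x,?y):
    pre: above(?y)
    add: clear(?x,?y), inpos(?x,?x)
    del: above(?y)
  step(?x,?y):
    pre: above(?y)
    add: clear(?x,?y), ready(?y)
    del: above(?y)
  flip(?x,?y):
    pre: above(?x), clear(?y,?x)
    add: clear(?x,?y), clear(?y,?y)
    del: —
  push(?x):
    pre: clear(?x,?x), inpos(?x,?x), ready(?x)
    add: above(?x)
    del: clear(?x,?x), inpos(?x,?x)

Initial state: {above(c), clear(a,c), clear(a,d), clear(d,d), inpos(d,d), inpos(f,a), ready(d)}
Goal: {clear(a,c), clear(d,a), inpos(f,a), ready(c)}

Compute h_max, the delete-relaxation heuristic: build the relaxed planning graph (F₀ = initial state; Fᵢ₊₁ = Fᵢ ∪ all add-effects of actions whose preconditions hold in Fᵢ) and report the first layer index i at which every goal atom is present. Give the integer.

F0 = init (7 atoms)
F1 = F0 ∪ {above(d), clear(a,a), clear(c,a), clear(c,c), clear(c,d), clear(d,c), clear(f,c), clear(f,d), inpos(a,a), inpos(c,c), inpos(f,f), ready(c)}  (19 atoms)
F2 = F1 ∪ {clear(c,f), clear(d,a), clear(d,f), clear(f,f)}  (23 atoms)
goal ⊆ F2  ⇒  h_max = 2

2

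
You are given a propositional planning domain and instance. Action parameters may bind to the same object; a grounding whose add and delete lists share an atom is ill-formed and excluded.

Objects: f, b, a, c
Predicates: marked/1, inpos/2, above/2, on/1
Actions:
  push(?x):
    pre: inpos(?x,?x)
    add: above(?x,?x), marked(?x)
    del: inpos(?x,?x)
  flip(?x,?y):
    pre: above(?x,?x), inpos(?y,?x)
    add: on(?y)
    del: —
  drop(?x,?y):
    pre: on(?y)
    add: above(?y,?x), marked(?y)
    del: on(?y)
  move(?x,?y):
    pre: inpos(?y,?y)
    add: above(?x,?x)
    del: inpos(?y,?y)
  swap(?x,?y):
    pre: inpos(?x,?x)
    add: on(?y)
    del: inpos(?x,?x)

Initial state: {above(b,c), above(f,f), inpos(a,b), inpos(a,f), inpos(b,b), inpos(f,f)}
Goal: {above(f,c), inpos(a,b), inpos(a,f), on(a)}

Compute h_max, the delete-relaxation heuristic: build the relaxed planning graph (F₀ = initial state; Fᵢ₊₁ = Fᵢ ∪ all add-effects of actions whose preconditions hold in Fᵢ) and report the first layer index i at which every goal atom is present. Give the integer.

F0 = init (6 atoms)
F1 = F0 ∪ {above(a,a), above(b,b), above(c,c), marked(b), marked(f), on(a), on(b), on(c), on(f)}  (15 atoms)
F2 = F1 ∪ {above(a,b), above(a,c), above(a,f), above(b,a), above(b,f), above(c,a), above(c,b), above(c,f), above(f,a), above(f,b), above(f,c), marked(a), marked(c)}  (28 atoms)
goal ⊆ F2  ⇒  h_max = 2

2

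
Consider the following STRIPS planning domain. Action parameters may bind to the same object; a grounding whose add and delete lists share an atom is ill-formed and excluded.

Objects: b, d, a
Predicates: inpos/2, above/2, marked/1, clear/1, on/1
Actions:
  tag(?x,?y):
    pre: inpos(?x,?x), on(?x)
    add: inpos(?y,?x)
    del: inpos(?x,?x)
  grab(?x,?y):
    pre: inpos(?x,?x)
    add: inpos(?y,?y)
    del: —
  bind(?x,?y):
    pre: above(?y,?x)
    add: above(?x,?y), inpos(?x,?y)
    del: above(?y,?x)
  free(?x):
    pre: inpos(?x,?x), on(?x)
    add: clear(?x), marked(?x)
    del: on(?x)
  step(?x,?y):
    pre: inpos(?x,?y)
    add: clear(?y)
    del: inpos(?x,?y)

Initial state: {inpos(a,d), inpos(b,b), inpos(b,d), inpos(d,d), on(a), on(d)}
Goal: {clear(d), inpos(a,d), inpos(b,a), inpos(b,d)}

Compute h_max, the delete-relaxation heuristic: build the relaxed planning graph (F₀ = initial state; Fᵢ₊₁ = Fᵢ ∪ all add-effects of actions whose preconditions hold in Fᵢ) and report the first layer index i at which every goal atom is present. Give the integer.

F0 = init (6 atoms)
F1 = F0 ∪ {clear(b), clear(d), inpos(a,a), marked(d)}  (10 atoms)
F2 = F1 ∪ {clear(a), inpos(b,a), inpos(d,a), marked(a)}  (14 atoms)
goal ⊆ F2  ⇒  h_max = 2

2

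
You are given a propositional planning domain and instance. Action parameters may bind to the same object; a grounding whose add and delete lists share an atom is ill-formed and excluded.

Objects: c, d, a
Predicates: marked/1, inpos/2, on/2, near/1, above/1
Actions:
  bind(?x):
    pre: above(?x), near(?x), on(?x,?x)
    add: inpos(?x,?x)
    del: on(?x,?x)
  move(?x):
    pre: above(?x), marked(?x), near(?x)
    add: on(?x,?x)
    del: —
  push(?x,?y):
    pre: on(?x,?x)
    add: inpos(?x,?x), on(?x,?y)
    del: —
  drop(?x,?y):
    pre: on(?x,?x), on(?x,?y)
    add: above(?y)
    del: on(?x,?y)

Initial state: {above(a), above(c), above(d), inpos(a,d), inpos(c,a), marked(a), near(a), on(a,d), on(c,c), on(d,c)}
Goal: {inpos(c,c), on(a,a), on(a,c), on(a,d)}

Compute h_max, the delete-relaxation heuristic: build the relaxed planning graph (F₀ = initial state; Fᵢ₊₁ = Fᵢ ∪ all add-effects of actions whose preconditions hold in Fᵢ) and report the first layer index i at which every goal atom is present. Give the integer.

2

F0 = init (10 atoms)
F1 = F0 ∪ {inpos(c,c), on(a,a), on(c,a), on(c,d)}  (14 atoms)
F2 = F1 ∪ {inpos(a,a), on(a,c)}  (16 atoms)
goal ⊆ F2  ⇒  h_max = 2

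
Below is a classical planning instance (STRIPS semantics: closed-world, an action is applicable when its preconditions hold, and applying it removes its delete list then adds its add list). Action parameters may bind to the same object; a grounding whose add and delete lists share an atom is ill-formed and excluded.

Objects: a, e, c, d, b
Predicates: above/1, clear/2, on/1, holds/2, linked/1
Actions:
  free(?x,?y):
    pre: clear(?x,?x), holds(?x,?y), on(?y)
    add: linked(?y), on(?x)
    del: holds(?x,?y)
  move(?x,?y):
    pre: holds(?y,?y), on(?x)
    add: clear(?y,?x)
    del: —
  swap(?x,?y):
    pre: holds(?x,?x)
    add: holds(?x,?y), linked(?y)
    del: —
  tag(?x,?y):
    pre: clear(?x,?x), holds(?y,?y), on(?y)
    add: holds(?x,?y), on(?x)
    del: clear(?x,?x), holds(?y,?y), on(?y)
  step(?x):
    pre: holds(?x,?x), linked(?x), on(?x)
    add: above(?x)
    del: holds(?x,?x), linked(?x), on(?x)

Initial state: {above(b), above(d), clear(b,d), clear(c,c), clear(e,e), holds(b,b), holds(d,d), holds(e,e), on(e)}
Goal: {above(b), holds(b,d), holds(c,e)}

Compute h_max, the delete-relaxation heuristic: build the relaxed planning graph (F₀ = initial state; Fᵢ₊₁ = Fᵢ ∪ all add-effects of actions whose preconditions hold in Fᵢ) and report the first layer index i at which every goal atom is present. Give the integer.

1

F0 = init (9 atoms)
F1 = F0 ∪ {clear(b,e), clear(d,e), holds(b,a), holds(b,c), holds(b,d), holds(b,e), holds(c,e), holds(d,a), holds(d,b), holds(d,c), holds(d,e), holds(e,a), holds(e,b), holds(e,c), holds(e,d), linked(a), linked(b), linked(c), linked(d), linked(e), on(c)}  (30 atoms)
goal ⊆ F1  ⇒  h_max = 1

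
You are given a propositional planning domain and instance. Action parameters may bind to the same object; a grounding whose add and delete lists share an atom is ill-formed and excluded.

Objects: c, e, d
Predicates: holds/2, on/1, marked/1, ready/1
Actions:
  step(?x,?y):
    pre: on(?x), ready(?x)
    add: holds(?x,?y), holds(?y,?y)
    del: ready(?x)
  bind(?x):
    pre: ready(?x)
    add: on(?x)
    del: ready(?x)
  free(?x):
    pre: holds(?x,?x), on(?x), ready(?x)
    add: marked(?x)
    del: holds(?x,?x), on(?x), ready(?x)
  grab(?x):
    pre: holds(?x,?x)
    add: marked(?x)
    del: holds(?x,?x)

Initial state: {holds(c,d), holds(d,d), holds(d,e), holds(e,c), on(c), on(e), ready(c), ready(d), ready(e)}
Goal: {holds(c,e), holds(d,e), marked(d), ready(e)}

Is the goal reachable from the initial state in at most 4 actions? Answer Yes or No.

Yes

1. step(c,e)  →  {holds(c,d), holds(c,e), holds(d,d), holds(d,e), holds(e,c), holds(e,e), on(c), on(e), ready(d), ready(e)}
2. grab(d)  →  {holds(c,d), holds(c,e), holds(d,e), holds(e,c), holds(e,e), marked(d), on(c), on(e), ready(d), ready(e)}
optimal plan length = 2; 2 ≤ 4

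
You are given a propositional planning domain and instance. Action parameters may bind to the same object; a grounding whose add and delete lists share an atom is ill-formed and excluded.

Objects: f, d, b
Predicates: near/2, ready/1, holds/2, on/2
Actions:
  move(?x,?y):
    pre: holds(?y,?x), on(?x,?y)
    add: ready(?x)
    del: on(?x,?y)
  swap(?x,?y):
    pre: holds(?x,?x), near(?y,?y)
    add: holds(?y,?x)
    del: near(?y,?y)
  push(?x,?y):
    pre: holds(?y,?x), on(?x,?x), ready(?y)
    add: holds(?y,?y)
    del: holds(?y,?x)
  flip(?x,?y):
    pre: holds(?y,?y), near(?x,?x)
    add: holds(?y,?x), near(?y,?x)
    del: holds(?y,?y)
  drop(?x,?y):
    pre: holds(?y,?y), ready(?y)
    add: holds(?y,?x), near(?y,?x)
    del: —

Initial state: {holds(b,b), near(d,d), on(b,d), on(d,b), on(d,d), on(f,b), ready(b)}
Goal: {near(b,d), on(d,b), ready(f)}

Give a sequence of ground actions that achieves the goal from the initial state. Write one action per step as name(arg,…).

1. drop(f,b)  →  {holds(b,b), holds(b,f), near(b,f), near(d,d), on(b,d), on(d,b), on(d,d), on(f,b), ready(b)}
2. move(f,b)  →  {holds(b,b), holds(b,f), near(b,f), near(d,d), on(b,d), on(d,b), on(d,d), ready(b), ready(f)}
3. flip(d,b)  →  {holds(b,d), holds(b,f), near(b,d), near(b,f), near(d,d), on(b,d), on(d,b), on(d,d), ready(b), ready(f)}

drop(f,b); move(f,b); flip(d,b)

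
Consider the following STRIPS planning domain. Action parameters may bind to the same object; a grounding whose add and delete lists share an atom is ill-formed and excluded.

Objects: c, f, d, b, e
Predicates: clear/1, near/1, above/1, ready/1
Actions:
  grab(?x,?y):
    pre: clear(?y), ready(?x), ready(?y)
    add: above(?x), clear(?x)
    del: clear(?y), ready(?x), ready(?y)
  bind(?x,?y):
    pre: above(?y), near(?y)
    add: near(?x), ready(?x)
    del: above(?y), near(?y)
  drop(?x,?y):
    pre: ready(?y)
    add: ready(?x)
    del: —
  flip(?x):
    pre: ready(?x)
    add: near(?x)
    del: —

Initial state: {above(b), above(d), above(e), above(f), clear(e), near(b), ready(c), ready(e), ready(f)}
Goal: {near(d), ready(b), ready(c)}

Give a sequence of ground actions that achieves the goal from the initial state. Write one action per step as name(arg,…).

1. bind(d,b)  →  {above(d), above(e), above(f), clear(e), near(d), ready(c), ready(d), ready(e), ready(f)}
2. drop(b,c)  →  {above(d), above(e), above(f), clear(e), near(d), ready(b), ready(c), ready(d), ready(e), ready(f)}

bind(d,b); drop(b,c)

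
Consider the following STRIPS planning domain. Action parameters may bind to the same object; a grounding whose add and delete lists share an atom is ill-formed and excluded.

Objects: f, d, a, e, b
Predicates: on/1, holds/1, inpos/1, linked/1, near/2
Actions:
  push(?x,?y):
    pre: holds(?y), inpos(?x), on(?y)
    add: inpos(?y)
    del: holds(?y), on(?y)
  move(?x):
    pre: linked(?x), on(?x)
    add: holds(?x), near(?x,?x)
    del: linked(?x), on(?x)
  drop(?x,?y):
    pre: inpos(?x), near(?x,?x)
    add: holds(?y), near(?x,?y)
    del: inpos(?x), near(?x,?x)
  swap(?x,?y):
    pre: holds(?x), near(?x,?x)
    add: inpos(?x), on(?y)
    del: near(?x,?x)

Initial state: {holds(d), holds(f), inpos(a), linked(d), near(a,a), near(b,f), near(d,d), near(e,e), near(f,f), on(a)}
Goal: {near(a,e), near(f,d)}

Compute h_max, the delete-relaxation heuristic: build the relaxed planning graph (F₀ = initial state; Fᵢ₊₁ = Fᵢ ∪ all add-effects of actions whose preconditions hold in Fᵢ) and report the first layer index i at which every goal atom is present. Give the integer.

F0 = init (10 atoms)
F1 = F0 ∪ {holds(b), holds(e), inpos(d), inpos(f), near(a,b), near(a,d), near(a,e), near(a,f), on(b), on(d), on(e), on(f)}  (22 atoms)
F2 = F1 ∪ {holds(a), inpos(b), inpos(e), near(d,a), near(d,b), near(d,e), near(d,f), near(f,a), near(f,b), near(f,d), near(f,e)}  (33 atoms)
goal ⊆ F2  ⇒  h_max = 2

2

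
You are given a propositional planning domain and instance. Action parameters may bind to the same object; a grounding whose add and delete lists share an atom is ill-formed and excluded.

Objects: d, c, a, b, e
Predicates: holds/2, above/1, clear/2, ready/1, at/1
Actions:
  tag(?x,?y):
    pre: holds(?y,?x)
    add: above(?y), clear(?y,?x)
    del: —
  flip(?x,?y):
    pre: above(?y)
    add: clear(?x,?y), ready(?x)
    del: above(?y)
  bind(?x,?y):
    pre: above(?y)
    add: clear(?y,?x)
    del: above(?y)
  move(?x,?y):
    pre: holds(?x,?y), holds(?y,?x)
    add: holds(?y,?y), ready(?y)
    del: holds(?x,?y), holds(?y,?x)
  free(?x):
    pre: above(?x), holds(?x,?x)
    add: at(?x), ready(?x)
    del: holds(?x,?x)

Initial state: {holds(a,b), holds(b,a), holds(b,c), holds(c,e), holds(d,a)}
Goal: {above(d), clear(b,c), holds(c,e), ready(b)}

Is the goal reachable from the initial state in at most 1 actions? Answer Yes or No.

1. tag(c,b)  →  {above(b), clear(b,c), holds(a,b), holds(b,a), holds(b,c), holds(c,e), holds(d,a)}
2. tag(a,d)  →  {above(b), above(d), clear(b,c), clear(d,a), holds(a,b), holds(b,a), holds(b,c), holds(c,e), holds(d,a)}
3. flip(b,b)  →  {above(d), clear(b,b), clear(b,c), clear(d,a), holds(a,b), holds(b,a), holds(b,c), holds(c,e), holds(d,a), ready(b)}
optimal plan length = 3; 3 > 1

No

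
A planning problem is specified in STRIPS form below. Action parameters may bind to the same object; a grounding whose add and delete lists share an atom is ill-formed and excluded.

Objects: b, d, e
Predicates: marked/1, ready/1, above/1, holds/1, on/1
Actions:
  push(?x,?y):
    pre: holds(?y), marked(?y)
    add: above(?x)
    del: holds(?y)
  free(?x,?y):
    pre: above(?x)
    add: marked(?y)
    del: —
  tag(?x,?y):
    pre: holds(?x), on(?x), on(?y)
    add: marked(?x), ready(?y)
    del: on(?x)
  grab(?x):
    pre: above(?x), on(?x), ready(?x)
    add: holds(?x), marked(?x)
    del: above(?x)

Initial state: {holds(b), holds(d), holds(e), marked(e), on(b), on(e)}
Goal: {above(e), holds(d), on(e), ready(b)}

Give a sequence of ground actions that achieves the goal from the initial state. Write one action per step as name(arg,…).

push(e,e); tag(b,b)

1. push(e,e)  →  {above(e), holds(b), holds(d), marked(e), on(b), on(e)}
2. tag(b,b)  →  {above(e), holds(b), holds(d), marked(b), marked(e), on(e), ready(b)}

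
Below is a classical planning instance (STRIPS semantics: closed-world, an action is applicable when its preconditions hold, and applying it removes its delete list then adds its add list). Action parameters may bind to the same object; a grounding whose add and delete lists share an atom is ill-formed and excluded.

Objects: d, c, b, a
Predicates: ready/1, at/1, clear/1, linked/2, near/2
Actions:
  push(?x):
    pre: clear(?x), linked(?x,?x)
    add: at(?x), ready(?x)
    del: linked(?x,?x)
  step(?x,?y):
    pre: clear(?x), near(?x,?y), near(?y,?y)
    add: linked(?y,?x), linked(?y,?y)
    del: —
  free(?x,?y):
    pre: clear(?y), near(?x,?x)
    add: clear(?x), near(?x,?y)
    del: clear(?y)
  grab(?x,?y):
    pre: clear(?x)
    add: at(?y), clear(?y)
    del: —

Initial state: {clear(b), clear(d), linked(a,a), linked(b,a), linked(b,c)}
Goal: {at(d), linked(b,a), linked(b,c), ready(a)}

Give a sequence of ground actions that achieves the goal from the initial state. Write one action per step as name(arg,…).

grab(d,d); grab(d,a); push(a)

1. grab(d,d)  →  {at(d), clear(b), clear(d), linked(a,a), linked(b,a), linked(b,c)}
2. grab(d,a)  →  {at(a), at(d), clear(a), clear(b), clear(d), linked(a,a), linked(b,a), linked(b,c)}
3. push(a)  →  {at(a), at(d), clear(a), clear(b), clear(d), linked(b,a), linked(b,c), ready(a)}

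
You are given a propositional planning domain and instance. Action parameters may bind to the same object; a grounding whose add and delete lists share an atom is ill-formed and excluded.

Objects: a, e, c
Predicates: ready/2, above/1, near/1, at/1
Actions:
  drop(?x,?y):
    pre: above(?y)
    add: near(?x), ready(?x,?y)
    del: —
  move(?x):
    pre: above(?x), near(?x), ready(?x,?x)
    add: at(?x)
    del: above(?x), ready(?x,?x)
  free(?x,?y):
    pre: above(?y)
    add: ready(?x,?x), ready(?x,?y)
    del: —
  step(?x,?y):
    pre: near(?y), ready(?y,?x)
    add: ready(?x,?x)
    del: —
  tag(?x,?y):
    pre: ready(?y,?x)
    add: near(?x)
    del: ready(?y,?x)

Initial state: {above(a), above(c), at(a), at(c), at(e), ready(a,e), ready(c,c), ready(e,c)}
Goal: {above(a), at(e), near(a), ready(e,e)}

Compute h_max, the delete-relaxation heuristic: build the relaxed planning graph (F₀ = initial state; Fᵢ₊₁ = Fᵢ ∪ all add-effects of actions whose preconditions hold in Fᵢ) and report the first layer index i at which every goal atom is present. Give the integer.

F0 = init (8 atoms)
F1 = F0 ∪ {near(a), near(c), near(e), ready(a,a), ready(a,c), ready(c,a), ready(e,a), ready(e,e)}  (16 atoms)
goal ⊆ F1  ⇒  h_max = 1

1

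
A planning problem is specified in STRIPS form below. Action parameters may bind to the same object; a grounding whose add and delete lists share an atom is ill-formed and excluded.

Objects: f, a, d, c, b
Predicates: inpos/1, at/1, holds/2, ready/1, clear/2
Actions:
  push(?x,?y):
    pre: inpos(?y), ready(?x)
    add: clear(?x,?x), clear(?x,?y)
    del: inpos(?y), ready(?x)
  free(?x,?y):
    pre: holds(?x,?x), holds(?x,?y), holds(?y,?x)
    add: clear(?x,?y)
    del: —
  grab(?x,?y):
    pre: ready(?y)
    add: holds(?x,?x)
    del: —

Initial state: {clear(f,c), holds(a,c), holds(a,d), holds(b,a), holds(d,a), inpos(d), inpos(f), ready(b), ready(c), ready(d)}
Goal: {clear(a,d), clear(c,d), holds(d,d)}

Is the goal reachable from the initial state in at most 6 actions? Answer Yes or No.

1. push(c,d)  →  {clear(c,c), clear(c,d), clear(f,c), holds(a,c), holds(a,d), holds(b,a), holds(d,a), inpos(f), ready(b), ready(d)}
2. grab(a,d)  →  {clear(c,c), clear(c,d), clear(f,c), holds(a,a), holds(a,c), holds(a,d), holds(b,a), holds(d,a), inpos(f), ready(b), ready(d)}
3. free(a,d)  →  {clear(a,d), clear(c,c), clear(c,d), clear(f,c), holds(a,a), holds(a,c), holds(a,d), holds(b,a), holds(d,a), inpos(f), ready(b), ready(d)}
4. grab(d,d)  →  {clear(a,d), clear(c,c), clear(c,d), clear(f,c), holds(a,a), holds(a,c), holds(a,d), holds(b,a), holds(d,a), holds(d,d), inpos(f), ready(b), ready(d)}
optimal plan length = 4; 4 ≤ 6

Yes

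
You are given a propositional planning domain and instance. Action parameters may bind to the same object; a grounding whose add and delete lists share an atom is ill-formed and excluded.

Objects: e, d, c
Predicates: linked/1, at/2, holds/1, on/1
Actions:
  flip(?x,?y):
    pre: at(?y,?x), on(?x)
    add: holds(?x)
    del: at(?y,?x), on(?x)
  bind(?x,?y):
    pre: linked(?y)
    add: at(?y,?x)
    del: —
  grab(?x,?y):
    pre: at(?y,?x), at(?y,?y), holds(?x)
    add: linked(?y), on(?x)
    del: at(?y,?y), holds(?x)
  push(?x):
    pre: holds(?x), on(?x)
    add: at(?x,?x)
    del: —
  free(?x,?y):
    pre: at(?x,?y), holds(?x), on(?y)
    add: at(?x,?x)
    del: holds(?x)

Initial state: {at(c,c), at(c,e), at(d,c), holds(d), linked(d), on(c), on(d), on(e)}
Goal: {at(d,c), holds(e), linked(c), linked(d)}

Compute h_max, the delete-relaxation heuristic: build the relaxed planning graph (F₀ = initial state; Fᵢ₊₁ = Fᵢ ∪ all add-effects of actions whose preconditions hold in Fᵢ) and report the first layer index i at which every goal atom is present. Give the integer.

F0 = init (8 atoms)
F1 = F0 ∪ {at(d,d), at(d,e), holds(c), holds(e)}  (12 atoms)
F2 = F1 ∪ {at(e,e), linked(c)}  (14 atoms)
goal ⊆ F2  ⇒  h_max = 2

2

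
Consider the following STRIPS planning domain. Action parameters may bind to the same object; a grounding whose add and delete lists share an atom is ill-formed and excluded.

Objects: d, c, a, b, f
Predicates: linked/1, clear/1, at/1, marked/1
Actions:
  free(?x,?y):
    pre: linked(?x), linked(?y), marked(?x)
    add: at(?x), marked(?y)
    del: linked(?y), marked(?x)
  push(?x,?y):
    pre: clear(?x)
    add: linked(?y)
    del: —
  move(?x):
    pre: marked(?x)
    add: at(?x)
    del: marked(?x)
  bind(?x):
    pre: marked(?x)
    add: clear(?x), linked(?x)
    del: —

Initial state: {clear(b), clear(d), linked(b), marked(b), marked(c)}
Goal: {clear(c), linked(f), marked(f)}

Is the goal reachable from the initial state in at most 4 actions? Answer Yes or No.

1. push(d,f)  →  {clear(b), clear(d), linked(b), linked(f), marked(b), marked(c)}
2. free(b,f)  →  {at(b), clear(b), clear(d), linked(b), marked(c), marked(f)}
3. push(d,f)  →  {at(b), clear(b), clear(d), linked(b), linked(f), marked(c), marked(f)}
4. bind(c)  →  {at(b), clear(b), clear(c), clear(d), linked(b), linked(c), linked(f), marked(c), marked(f)}
optimal plan length = 4; 4 ≤ 4

Yes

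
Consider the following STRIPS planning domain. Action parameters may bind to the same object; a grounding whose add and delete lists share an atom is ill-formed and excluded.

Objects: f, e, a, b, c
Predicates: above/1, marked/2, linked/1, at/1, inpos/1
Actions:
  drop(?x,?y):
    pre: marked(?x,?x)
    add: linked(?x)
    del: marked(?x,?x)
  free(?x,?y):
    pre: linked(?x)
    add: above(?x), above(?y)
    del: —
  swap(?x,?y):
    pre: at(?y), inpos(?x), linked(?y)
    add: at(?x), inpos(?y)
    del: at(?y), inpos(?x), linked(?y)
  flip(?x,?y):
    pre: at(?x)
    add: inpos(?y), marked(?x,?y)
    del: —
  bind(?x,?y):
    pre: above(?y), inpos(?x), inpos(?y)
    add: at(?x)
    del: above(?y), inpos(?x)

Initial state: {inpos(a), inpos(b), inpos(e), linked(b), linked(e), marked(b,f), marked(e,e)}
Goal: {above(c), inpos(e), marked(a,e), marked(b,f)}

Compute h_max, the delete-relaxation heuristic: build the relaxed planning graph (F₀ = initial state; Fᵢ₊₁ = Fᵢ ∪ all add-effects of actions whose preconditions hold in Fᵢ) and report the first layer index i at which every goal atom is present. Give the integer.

3

F0 = init (7 atoms)
F1 = F0 ∪ {above(a), above(b), above(c), above(e), above(f)}  (12 atoms)
F2 = F1 ∪ {at(a), at(b), at(e)}  (15 atoms)
F3 = F2 ∪ {inpos(c), inpos(f), marked(a,a), marked(a,b), marked(a,c), marked(a,e), marked(a,f), marked(b,a), marked(b,b), marked(b,c), marked(b,e), marked(e,a), marked(e,b), marked(e,c), marked(e,f)}  (30 atoms)
goal ⊆ F3  ⇒  h_max = 3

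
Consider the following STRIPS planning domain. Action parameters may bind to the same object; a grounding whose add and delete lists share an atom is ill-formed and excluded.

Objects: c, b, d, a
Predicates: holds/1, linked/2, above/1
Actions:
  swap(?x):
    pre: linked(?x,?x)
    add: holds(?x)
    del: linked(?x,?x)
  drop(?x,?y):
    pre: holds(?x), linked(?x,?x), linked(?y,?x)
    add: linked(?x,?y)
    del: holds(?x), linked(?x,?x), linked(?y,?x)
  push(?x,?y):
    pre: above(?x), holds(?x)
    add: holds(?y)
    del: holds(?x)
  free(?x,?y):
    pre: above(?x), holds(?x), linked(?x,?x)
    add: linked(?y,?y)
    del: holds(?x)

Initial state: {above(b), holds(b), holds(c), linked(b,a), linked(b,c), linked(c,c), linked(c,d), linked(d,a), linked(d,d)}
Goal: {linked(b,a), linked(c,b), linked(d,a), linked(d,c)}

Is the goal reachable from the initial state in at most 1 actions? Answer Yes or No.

1. drop(c,b)  →  {above(b), holds(b), linked(b,a), linked(c,b), linked(c,d), linked(d,a), linked(d,d)}
2. push(b,d)  →  {above(b), holds(d), linked(b,a), linked(c,b), linked(c,d), linked(d,a), linked(d,d)}
3. drop(d,c)  →  {above(b), linked(b,a), linked(c,b), linked(d,a), linked(d,c)}
optimal plan length = 3; 3 > 1

No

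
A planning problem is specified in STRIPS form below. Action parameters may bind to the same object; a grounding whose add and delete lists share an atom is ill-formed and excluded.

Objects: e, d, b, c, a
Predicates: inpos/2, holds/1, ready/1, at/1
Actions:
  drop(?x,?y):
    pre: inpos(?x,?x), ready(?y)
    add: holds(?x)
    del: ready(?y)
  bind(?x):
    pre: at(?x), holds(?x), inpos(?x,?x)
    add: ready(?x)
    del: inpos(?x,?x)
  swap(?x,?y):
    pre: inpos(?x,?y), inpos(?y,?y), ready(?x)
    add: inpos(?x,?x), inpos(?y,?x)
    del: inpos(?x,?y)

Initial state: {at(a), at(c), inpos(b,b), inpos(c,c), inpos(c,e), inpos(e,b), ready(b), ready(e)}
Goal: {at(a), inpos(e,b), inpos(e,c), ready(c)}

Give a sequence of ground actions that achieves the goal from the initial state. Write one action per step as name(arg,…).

swap(e,b); drop(c,e); bind(c); swap(b,e); swap(c,e)

1. swap(e,b)  →  {at(a), at(c), inpos(b,b), inpos(b,e), inpos(c,c), inpos(c,e), inpos(e,e), ready(b), ready(e)}
2. drop(c,e)  →  {at(a), at(c), holds(c), inpos(b,b), inpos(b,e), inpos(c,c), inpos(c,e), inpos(e,e), ready(b)}
3. bind(c)  →  {at(a), at(c), holds(c), inpos(b,b), inpos(b,e), inpos(c,e), inpos(e,e), ready(b), ready(c)}
4. swap(b,e)  →  {at(a), at(c), holds(c), inpos(b,b), inpos(c,e), inpos(e,b), inpos(e,e), ready(b), ready(c)}
5. swap(c,e)  →  {at(a), at(c), holds(c), inpos(b,b), inpos(c,c), inpos(e,b), inpos(e,c), inpos(e,e), ready(b), ready(c)}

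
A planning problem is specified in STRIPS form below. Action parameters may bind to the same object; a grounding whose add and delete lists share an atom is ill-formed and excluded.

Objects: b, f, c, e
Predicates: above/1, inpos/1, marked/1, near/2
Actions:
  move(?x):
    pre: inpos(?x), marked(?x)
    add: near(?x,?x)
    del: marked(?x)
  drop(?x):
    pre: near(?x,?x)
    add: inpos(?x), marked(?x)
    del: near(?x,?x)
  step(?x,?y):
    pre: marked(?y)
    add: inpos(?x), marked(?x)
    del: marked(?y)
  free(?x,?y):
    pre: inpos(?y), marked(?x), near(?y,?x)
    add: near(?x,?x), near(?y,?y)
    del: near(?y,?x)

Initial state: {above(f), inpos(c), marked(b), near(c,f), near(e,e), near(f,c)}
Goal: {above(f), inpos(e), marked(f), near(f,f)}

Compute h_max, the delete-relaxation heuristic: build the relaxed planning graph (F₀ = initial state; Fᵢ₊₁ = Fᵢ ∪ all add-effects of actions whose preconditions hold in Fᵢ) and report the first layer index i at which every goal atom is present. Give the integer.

F0 = init (6 atoms)
F1 = F0 ∪ {inpos(e), inpos(f), marked(c), marked(e), marked(f)}  (11 atoms)
F2 = F1 ∪ {inpos(b), near(c,c), near(f,f)}  (14 atoms)
goal ⊆ F2  ⇒  h_max = 2

2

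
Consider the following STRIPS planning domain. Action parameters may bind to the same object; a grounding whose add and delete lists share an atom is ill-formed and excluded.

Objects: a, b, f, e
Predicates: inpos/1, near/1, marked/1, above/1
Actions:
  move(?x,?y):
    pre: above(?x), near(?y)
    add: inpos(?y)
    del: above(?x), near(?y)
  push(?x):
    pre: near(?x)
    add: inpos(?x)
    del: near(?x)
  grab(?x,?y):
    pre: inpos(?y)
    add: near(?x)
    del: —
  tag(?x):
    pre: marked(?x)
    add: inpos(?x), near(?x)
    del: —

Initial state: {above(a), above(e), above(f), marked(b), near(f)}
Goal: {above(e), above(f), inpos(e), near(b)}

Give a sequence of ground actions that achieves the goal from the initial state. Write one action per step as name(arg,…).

tag(b); grab(e,b); move(a,e)

1. tag(b)  →  {above(a), above(e), above(f), inpos(b), marked(b), near(b), near(f)}
2. grab(e,b)  →  {above(a), above(e), above(f), inpos(b), marked(b), near(b), near(e), near(f)}
3. move(a,e)  →  {above(e), above(f), inpos(b), inpos(e), marked(b), near(b), near(f)}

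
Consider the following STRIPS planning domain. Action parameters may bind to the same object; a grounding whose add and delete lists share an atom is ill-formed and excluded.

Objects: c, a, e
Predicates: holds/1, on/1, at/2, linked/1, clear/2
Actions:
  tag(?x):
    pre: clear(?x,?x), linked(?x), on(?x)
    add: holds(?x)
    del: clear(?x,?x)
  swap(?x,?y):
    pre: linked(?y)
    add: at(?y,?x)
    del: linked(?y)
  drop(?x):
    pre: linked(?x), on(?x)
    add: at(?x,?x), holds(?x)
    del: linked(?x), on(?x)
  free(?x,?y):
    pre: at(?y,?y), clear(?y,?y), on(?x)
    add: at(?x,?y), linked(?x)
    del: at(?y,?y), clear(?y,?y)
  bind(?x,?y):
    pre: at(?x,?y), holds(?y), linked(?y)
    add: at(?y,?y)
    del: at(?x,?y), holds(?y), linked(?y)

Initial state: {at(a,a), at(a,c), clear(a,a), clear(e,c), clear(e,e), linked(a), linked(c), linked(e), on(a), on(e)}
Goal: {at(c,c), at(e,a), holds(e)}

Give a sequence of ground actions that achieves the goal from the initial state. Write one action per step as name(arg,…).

tag(e); swap(c,c); swap(a,e)

1. tag(e)  →  {at(a,a), at(a,c), clear(a,a), clear(e,c), holds(e), linked(a), linked(c), linked(e), on(a), on(e)}
2. swap(c,c)  →  {at(a,a), at(a,c), at(c,c), clear(a,a), clear(e,c), holds(e), linked(a), linked(e), on(a), on(e)}
3. swap(a,e)  →  {at(a,a), at(a,c), at(c,c), at(e,a), clear(a,a), clear(e,c), holds(e), linked(a), on(a), on(e)}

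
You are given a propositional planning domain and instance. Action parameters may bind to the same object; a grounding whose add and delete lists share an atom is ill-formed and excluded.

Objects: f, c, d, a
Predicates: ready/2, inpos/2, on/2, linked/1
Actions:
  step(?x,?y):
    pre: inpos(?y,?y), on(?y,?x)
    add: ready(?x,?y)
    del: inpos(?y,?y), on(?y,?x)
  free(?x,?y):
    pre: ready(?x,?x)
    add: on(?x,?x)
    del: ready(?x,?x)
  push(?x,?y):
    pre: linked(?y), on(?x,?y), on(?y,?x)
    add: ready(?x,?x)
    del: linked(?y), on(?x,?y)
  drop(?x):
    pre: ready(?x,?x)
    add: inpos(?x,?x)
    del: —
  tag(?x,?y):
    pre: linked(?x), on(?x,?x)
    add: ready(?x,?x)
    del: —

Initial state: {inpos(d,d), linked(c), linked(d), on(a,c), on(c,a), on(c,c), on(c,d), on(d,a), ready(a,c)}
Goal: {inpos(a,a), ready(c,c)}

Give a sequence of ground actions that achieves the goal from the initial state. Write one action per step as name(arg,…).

1. tag(c,f)  →  {inpos(d,d), linked(c), linked(d), on(a,c), on(c,a), on(c,c), on(c,d), on(d,a), ready(a,c), ready(c,c)}
2. push(a,c)  →  {inpos(d,d), linked(d), on(c,a), on(c,c), on(c,d), on(d,a), ready(a,a), ready(a,c), ready(c,c)}
3. drop(a)  →  {inpos(a,a), inpos(d,d), linked(d), on(c,a), on(c,c), on(c,d), on(d,a), ready(a,a), ready(a,c), ready(c,c)}

tag(c,f); push(a,c); drop(a)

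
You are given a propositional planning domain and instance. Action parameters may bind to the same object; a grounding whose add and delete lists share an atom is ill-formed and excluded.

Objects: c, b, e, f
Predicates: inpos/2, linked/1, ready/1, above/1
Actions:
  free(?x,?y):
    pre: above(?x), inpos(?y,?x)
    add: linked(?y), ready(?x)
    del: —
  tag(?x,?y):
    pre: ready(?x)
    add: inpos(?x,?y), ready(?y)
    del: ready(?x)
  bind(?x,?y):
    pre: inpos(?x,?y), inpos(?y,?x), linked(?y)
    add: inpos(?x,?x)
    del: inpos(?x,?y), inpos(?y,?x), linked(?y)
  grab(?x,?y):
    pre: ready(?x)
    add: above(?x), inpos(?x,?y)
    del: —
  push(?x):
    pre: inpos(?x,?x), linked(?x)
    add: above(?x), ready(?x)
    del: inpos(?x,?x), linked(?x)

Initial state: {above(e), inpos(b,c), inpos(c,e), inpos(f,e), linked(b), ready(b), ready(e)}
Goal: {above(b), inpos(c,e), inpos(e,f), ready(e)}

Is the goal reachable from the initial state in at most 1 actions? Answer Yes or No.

No

1. grab(b,c)  →  {above(b), above(e), inpos(b,c), inpos(c,e), inpos(f,e), linked(b), ready(b), ready(e)}
2. grab(e,f)  →  {above(b), above(e), inpos(b,c), inpos(c,e), inpos(e,f), inpos(f,e), linked(b), ready(b), ready(e)}
optimal plan length = 2; 2 > 1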